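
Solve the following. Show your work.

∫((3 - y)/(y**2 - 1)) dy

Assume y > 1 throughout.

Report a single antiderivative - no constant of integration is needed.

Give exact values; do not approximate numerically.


Step 1. Decompose ∫((3 - y)/(y**2 - 1)) dy by partial fractions, (3 - y)/(y**2 - 1) = -2/(y + 1) + 1/(y - 1): now ∫(1/(y - 1)) dy + ∫(-2/(y + 1)) dy.
Step 2. Evaluate the standard form [assuming y > 1]: now log(y - 1) + ∫(-2/(y + 1)) dy.
Step 3. Evaluate the standard form [assuming y > -1]: now log(y - 1) - 2*log(y + 1).
Answer: log(y - 1) - 2*log(y + 1).


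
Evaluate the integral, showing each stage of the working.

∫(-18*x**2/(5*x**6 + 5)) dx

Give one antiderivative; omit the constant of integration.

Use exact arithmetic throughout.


Step 1. Substitute u = x**3, turning ∫(-18*x**2/(5*x**6 + 5)) dx into ∫(-6/(5*(u**2 + 1))) du: now ∫(-6/(5*(u**2 + 1))) du.
Step 2. Evaluate the standard form: now -6*atan(u)/5.
Step 3. Substitute back u = x**3: now -6*atan(x**3)/5.
Answer: -6*atan(x**3)/5.


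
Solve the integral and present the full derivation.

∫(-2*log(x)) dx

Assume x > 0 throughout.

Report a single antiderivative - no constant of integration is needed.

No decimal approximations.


Step 1. Integrate ∫(-2*log(x)) dx by parts with u = log(x), dv = (-2) dx, so v = -2*x [assuming x > 0]: now -2*x*log(x) + ∫(2) dx.
Step 2. Evaluate the standard form: now -2*x*log(x) + 2*x.
Answer: -2*x*log(x) + 2*x.


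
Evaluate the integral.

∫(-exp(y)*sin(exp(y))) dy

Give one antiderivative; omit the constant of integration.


Answer: cos(exp(y)).


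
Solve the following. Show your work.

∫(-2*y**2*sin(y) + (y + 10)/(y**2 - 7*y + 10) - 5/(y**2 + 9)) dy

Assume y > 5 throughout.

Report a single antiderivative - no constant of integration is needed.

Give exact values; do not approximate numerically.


Step 1. Rewrite: now ∫(-2*y**2*sin(y)) dy + ∫((y + 10)/(y**2 - 7*y + 10)) dy + ∫(-5/(y**2 + 9)) dy.
Step 2. Integrate ∫(-2*y**2*sin(y)) dy by parts with u = y**2, dv = (-2*sin(y)) dy, so v = 2*cos(y): now 2*y**2*cos(y) + ∫(-4*y*cos(y)) dy + ∫((y + 10)/(y**2 - 7*y + 10)) dy + ∫(-5/(y**2 + 9)) dy.
Step 3. Integrate ∫(-4*y*cos(y)) dy by parts with u = y, dv = (-4*cos(y)) dy, so v = -4*sin(y): now 2*y**2*cos(y) - 4*y*sin(y) + ∫((y + 10)/(y**2 - 7*y + 10)) dy + ∫(-5/(y**2 + 9)) dy + ∫(4*sin(y)) dy.
Step 4. Evaluate the standard form: now 2*y**2*cos(y) - 4*y*sin(y) - 4*cos(y) + ∫((y + 10)/(y**2 - 7*y + 10)) dy + ∫(-5/(y**2 + 9)) dy.
Step 5. Decompose ∫((y + 10)/(y**2 - 7*y + 10)) dy by partial fractions, (y + 10)/(y**2 - 7*y + 10) = -4/(y - 2) + 5/(y - 5): now 2*y**2*cos(y) - 4*y*sin(y) - 4*cos(y) + ∫(5/(y - 5)) dy + ∫(-4/(y - 2)) dy + ∫(-5/(y**2 + 9)) dy.
Step 6. Evaluate the standard form [assuming y > 5]: now 2*y**2*cos(y) - 4*y*sin(y) + 5*log(y - 5) - 4*cos(y) + ∫(-4/(y - 2)) dy + ∫(-5/(y**2 + 9)) dy.
Step 7. Evaluate the standard form [assuming y > 2]: now 2*y**2*cos(y) - 4*y*sin(y) + 5*log(y - 5) - 4*log(y - 2) - 4*cos(y) + ∫(-5/(y**2 + 9)) dy.
Step 8. Evaluate the standard form: now 2*y**2*cos(y) - 4*y*sin(y) + 5*log(y - 5) - 4*log(y - 2) - 4*cos(y) - 5*atan(y/3)/3.
Answer: 2*y**2*cos(y) - 4*y*sin(y) + 5*log(y - 5) - 4*log(y - 2) - 4*cos(y) - 5*atan(y/3)/3.


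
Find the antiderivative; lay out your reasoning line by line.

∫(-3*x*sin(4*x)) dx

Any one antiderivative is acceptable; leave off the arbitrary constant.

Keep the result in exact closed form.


Step 1. Integrate ∫(-3*x*sin(4*x)) dx by parts with u = x, dv = (-3*sin(4*x)) dx, so v = 3*cos(4*x)/4: now 3*x*cos(4*x)/4 + ∫(-3*cos(4*x)/4) dx.
Step 2. Evaluate the standard form: now 3*x*cos(4*x)/4 - 3*sin(4*x)/16.
Answer: 3*x*cos(4*x)/4 - 3*sin(4*x)/16.


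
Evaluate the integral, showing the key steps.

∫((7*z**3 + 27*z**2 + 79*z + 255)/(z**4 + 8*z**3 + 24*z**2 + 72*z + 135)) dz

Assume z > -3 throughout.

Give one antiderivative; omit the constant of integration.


Step 1. Decompose ∫((7*z**3 + 27*z**2 + 79*z + 255)/(z**4 + 8*z**3 + 24*z**2 + 72*z + 135)) dz by partial fractions, (7*z**3 + 27*z**2 + 79*z + 255)/(z**4 + 8*z**3 + 24*z**2 + 72*z + 135) = 2/(z**2 + 9) + 5/(z + 5) + 2/(z + 3): now ∫(2/(z + 3)) dz + ∫(5/(z + 5)) dz + ∫(2/(z**2 + 9)) dz.
Step 2. Evaluate the standard form [assuming z > -5]: now 5*log(z + 5) + ∫(2/(z + 3)) dz + ∫(2/(z**2 + 9)) dz.
Step 3. Evaluate the standard form [assuming z > -3]: now 2*log(z + 3) + 5*log(z + 5) + ∫(2/(z**2 + 9)) dz.
Step 4. Evaluate the standard form: now 2*log(z + 3) + 5*log(z + 5) + 2*atan(z/3)/3.
Answer: 2*log(z + 3) + 5*log(z + 5) + 2*atan(z/3)/3.


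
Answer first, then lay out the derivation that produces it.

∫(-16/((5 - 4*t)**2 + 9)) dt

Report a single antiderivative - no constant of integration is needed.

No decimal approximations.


The answer is -4*atan(4*t/3 - 5/3)/3.
Step 1. Substitute u = 5 - 4*t, turning ∫(-16/((5 - 4*t)**2 + 9)) dt into ∫(4/(u**2 + 9)) du: now ∫(4/(u**2 + 9)) du.
Step 2. Evaluate the standard form: now 4*atan(u/3)/3.
Step 3. Substitute back u = 5 - 4*t: now -4*atan(4*t/3 - 5/3)/3.
Answer: -4*atan(4*t/3 - 5/3)/3.


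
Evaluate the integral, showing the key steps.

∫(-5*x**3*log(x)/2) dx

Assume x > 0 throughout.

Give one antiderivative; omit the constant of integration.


Step 1. Integrate ∫(-5*x**3*log(x)/2) dx by parts with u = log(x), dv = (-5*x**3/2) dx, so v = -5*x**4/8 [assuming x > 0]: now -5*x**4*log(x)/8 + ∫(5*x**3/8) dx.
Step 2. Evaluate the standard form: now -5*x**4*log(x)/8 + 5*x**4/32.
Answer: -5*x**4*log(x)/8 + 5*x**4/32.


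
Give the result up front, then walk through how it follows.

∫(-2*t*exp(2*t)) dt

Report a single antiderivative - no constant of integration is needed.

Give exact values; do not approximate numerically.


The answer is -t*exp(2*t) + exp(2*t)/2.
Step 1. Integrate ∫(-2*t*exp(2*t)) dt by parts with u = t, dv = (-2*exp(2*t)) dt, so v = -exp(2*t): now -t*exp(2*t) + ∫(exp(2*t)) dt.
Step 2. Evaluate the standard form: now -t*exp(2*t) + exp(2*t)/2.
Answer: -t*exp(2*t) + exp(2*t)/2.


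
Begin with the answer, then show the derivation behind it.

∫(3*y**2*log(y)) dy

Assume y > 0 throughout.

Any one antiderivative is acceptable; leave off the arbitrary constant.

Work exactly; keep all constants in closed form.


The answer is y**3*log(y) - y**3/3.
Step 1. Integrate ∫(3*y**2*log(y)) dy by parts with u = log(y), dv = (3*y**2) dy, so v = y**3 [assuming y > 0]: now y**3*log(y) + ∫(-y**2) dy.
Step 2. Evaluate the standard form: now y**3*log(y) - y**3/3.
Answer: y**3*log(y) - y**3/3.


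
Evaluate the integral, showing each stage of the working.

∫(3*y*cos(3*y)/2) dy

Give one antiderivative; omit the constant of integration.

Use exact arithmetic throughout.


Step 1. Integrate ∫(3*y*cos(3*y)/2) dy by parts with u = y, dv = (3*cos(3*y)/2) dy, so v = sin(3*y)/2: now y*sin(3*y)/2 + ∫(-sin(3*y)/2) dy.
Step 2. Evaluate the standard form: now y*sin(3*y)/2 + cos(3*y)/6.
Answer: y*sin(3*y)/2 + cos(3*y)/6.


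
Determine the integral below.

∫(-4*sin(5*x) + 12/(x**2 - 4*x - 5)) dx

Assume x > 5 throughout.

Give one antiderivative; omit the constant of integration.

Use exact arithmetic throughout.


Answer: 2*log(x - 5) - 2*log(x + 1) + 4*cos(5*x)/5.


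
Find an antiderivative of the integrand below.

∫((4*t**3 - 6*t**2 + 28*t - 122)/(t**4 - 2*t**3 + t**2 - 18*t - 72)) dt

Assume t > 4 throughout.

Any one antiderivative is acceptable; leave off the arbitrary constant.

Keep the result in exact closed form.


Answer: log(t - 4) + 3*log(t + 2) + 4*atan(t/3)/3.


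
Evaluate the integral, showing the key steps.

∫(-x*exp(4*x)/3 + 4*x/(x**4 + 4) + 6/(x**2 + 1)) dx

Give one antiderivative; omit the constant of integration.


Step 1. Rewrite: now ∫(4*x/(x**4 + 4)) dx + ∫(-x*exp(4*x)/3) dx + ∫(6/(x**2 + 1)) dx.
Step 2. Substitute u = x**2, turning ∫(4*x/(x**4 + 4)) dx into ∫(2/(u**2 + 4)) du: now ∫(-x*exp(4*x)/3) dx + ∫(2/(u**2 + 4)) du + ∫(6/(x**2 + 1)) dx.
Step 3. Evaluate the standard form: now atan(u/2) + ∫(-x*exp(4*x)/3) dx + ∫(6/(x**2 + 1)) dx.
Step 4. Substitute back u = x**2: now atan(x**2/2) + ∫(-x*exp(4*x)/3) dx + ∫(6/(x**2 + 1)) dx.
Step 5. Integrate ∫(-x*exp(4*x)/3) dx by parts with u = x, dv = (-exp(4*x)/3) dx, so v = -exp(4*x)/12: now -x*exp(4*x)/12 + atan(x**2/2) + ∫(6/(x**2 + 1)) dx + ∫(exp(4*x)/12) dx.
Step 6. Evaluate the standard form: now -x*exp(4*x)/12 + exp(4*x)/48 + atan(x**2/2) + ∫(6/(x**2 + 1)) dx.
Step 7. Evaluate the standard form: now -x*exp(4*x)/12 + exp(4*x)/48 + 6*atan(x) + atan(x**2/2).
Answer: -x*exp(4*x)/12 + exp(4*x)/48 + 6*atan(x) + atan(x**2/2).


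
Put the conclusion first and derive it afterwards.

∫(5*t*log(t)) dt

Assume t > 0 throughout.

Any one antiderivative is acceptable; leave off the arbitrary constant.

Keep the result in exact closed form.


The answer is 5*t**2*log(t)/2 - 5*t**2/4.
Step 1. Integrate ∫(5*t*log(t)) dt by parts with u = log(t), dv = (5*t) dt, so v = 5*t**2/2 [assuming t > 0]: now 5*t**2*log(t)/2 + ∫(-5*t/2) dt.
Step 2. Evaluate the standard form: now 5*t**2*log(t)/2 - 5*t**2/4.
Answer: 5*t**2*log(t)/2 - 5*t**2/4.


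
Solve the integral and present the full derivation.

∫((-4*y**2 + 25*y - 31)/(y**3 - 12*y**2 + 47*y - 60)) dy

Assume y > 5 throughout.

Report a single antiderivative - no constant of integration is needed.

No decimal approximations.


Step 1. Decompose ∫((-4*y**2 + 25*y - 31)/(y**3 - 12*y**2 + 47*y - 60)) dy by partial fractions, (-4*y**2 + 25*y - 31)/(y**3 - 12*y**2 + 47*y - 60) = 4/(y - 3) - 5/(y - 4) - 3/(y - 5): now ∫(-3/(y - 5)) dy + ∫(-5/(y - 4)) dy + ∫(4/(y - 3)) dy.
Step 2. Evaluate the standard form [assuming y > 3]: now 4*log(y - 3) + ∫(-3/(y - 5)) dy + ∫(-5/(y - 4)) dy.
Step 3. Evaluate the standard form [assuming y > 4]: now -5*log(y - 4) + 4*log(y - 3) + ∫(-3/(y - 5)) dy.
Step 4. Evaluate the standard form [assuming y > 5]: now -3*log(y - 5) - 5*log(y - 4) + 4*log(y - 3).
Answer: -3*log(y - 5) - 5*log(y - 4) + 4*log(y - 3).


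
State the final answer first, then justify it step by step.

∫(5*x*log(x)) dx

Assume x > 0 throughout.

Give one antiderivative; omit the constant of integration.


The answer is 5*x**2*log(x)/2 - 5*x**2/4.
Step 1. Integrate ∫(5*x*log(x)) dx by parts with u = log(x), dv = (5*x) dx, so v = 5*x**2/2 [assuming x > 0]: now 5*x**2*log(x)/2 + ∫(-5*x/2) dx.
Step 2. Evaluate the standard form: now 5*x**2*log(x)/2 - 5*x**2/4.
Answer: 5*x**2*log(x)/2 - 5*x**2/4.


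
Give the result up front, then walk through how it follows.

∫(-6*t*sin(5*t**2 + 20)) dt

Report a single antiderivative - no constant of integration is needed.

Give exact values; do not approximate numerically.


The answer is 3*cos(5*t**2 + 20)/5.
Step 1. Substitute u = t**2 + 4, turning ∫(-6*t*sin(5*t**2 + 20)) dt into ∫(-3*sin(5*u)) du: now ∫(-3*sin(5*u)) du.
Step 2. Evaluate the standard form: now 3*cos(5*u)/5.
Step 3. Substitute back u = t**2 + 4: now 3*cos(5*t**2 + 20)/5.
Answer: 3*cos(5*t**2 + 20)/5.


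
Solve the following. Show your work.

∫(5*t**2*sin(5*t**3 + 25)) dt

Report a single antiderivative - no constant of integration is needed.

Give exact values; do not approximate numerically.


Step 1. Substitute u = t**3 + 5, turning ∫(5*t**2*sin(5*t**3 + 25)) dt into ∫(5*sin(5*u)/3) du: now ∫(5*sin(5*u)/3) du.
Step 2. Evaluate the standard form: now -cos(5*u)/3.
Step 3. Substitute back u = t**3 + 5: now -cos(5*t**3 + 25)/3.
Answer: -cos(5*t**3 + 25)/3.


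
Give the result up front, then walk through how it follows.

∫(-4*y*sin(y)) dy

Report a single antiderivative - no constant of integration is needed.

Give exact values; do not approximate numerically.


The answer is 4*y*cos(y) - 4*sin(y).
Step 1. Integrate ∫(-4*y*sin(y)) dy by parts with u = y, dv = (-4*sin(y)) dy, so v = 4*cos(y): now 4*y*cos(y) + ∫(-4*cos(y)) dy.
Step 2. Evaluate the standard form: now 4*y*cos(y) - 4*sin(y).
Answer: 4*y*cos(y) - 4*sin(y).


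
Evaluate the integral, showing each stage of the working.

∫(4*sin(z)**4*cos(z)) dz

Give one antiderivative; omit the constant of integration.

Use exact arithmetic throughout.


Step 1. Substitute u = sin(z), turning ∫(4*sin(z)**4*cos(z)) dz into ∫(4*u**4) du: now ∫(4*u**4) du.
Step 2. Evaluate the standard form: now 4*u**5/5.
Step 3. Substitute back u = sin(z): now 4*sin(z)**5/5.
Answer: 4*sin(z)**5/5.


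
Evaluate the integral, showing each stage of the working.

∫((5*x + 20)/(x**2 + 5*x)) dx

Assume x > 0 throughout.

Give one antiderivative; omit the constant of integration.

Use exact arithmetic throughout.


Step 1. Decompose ∫((5*x + 20)/(x**2 + 5*x)) dx by partial fractions, (5*x + 20)/(x**2 + 5*x) = 1/(x + 5) + 4/x: now ∫(4/x) dx + ∫(1/(x + 5)) dx.
Step 2. Evaluate the standard form [assuming x > -5]: now log(x + 5) + ∫(4/x) dx.
Step 3. Evaluate the standard form [assuming x > 0]: now 4*log(x) + log(x + 5).
Answer: 4*log(x) + log(x + 5).


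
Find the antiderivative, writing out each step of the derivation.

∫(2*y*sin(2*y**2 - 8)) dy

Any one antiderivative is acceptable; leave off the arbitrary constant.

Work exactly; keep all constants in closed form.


Step 1. Substitute u = y**2 - 4, turning ∫(2*y*sin(2*y**2 - 8)) dy into ∫(sin(2*u)) du: now ∫(sin(2*u)) du.
Step 2. Evaluate the standard form: now -cos(2*u)/2.
Step 3. Substitute back u = y**2 - 4: now -cos(2*y**2 - 8)/2.
Answer: -cos(2*y**2 - 8)/2.


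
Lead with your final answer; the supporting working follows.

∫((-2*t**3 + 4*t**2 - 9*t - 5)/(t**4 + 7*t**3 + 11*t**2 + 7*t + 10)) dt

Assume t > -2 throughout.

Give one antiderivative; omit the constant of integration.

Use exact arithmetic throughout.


The answer is 3*log(t + 2) - 5*log(t + 5) - atan(t).
Step 1. Decompose ∫((-2*t**3 + 4*t**2 - 9*t - 5)/(t**4 + 7*t**3 + 11*t**2 + 7*t + 10)) dt by partial fractions, (-2*t**3 + 4*t**2 - 9*t - 5)/(t**4 + 7*t**3 + 11*t**2 + 7*t + 10) = -1/(t**2 + 1) - 5/(t + 5) + 3/(t + 2): now ∫(3/(t + 2)) dt + ∫(-5/(t + 5)) dt + ∫(-1/(t**2 + 1)) dt.
Step 2. Evaluate the standard form [assuming t > -5]: now -5*log(t + 5) + ∫(3/(t + 2)) dt + ∫(-1/(t**2 + 1)) dt.
Step 3. Evaluate the standard form [assuming t > -2]: now 3*log(t + 2) - 5*log(t + 5) + ∫(-1/(t**2 + 1)) dt.
Step 4. Evaluate the standard form: now 3*log(t + 2) - 5*log(t + 5) - atan(t).
Answer: 3*log(t + 2) - 5*log(t + 5) - atan(t).


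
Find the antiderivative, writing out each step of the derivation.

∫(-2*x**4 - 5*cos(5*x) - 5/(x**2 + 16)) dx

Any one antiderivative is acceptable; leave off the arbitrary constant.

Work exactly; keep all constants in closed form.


Step 1. Rewrite: now ∫(-2*x**4) dx + ∫(-5/(x**2 + 16)) dx + ∫(-5*cos(5*x)) dx.
Step 2. Evaluate the standard form: now -5*atan(x/4)/4 + ∫(-2*x**4) dx + ∫(-5*cos(5*x)) dx.
Step 3. Evaluate the standard form: now -sin(5*x) - 5*atan(x/4)/4 + ∫(-2*x**4) dx.
Step 4. Evaluate the standard form: now -2*x**5/5 - sin(5*x) - 5*atan(x/4)/4.
Answer: -2*x**5/5 - sin(5*x) - 5*atan(x/4)/4.


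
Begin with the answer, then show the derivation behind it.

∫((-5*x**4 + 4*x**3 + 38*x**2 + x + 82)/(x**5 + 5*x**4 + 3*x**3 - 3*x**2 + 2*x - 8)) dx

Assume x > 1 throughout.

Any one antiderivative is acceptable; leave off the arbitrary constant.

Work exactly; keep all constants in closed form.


The answer is 4*log(x - 1) - 4*log(x + 2) - 5*log(x + 4) - 3*atan(x).
Step 1. Decompose ∫((-5*x**4 + 4*x**3 + 38*x**2 + x + 82)/(x**5 + 5*x**4 + 3*x**3 - 3*x**2 + 2*x - 8)) dx by partial fractions, (-5*x**4 + 4*x**3 + 38*x**2 + x + 82)/(x**5 + 5*x**4 + 3*x**3 - 3*x**2 + 2*x - 8) = -3/(x**2 + 1) - 5/(x + 4) - 4/(x + 2) + 4/(x - 1): now ∫(4/(x - 1)) dx + ∫(-4/(x + 2)) dx + ∫(-5/(x + 4)) dx + ∫(-3/(x**2 + 1)) dx.
Step 2. Evaluate the standard form [assuming x > 1]: now 4*log(x - 1) + ∫(-4/(x + 2)) dx + ∫(-5/(x + 4)) dx + ∫(-3/(x**2 + 1)) dx.
Step 3. Evaluate the standard form [assuming x > -4]: now 4*log(x - 1) - 5*log(x + 4) + ∫(-4/(x + 2)) dx + ∫(-3/(x**2 + 1)) dx.
Step 4. Evaluate the standard form [assuming x > -2]: now 4*log(x - 1) - 4*log(x + 2) - 5*log(x + 4) + ∫(-3/(x**2 + 1)) dx.
Step 5. Evaluate the standard form: now 4*log(x - 1) - 4*log(x + 2) - 5*log(x + 4) - 3*atan(x).
Answer: 4*log(x - 1) - 4*log(x + 2) - 5*log(x + 4) - 3*atan(x).


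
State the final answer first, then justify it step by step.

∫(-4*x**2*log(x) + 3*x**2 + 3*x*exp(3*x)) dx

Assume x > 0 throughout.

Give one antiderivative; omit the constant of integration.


The answer is -4*x**3*log(x)/3 + 13*x**3/9 + x*exp(3*x) - exp(3*x)/3.
Step 1. Rewrite: now ∫(3*x**2) dx + ∫(3*x*exp(3*x)) dx + ∫(-4*x**2*log(x)) dx.
Step 2. Evaluate the standard form: now x**3 + ∫(3*x*exp(3*x)) dx + ∫(-4*x**2*log(x)) dx.
Step 3. Integrate ∫(-4*x**2*log(x)) dx by parts with u = log(x), dv = (-4*x**2) dx, so v = -4*x**3/3 [assuming x > 0]: now -4*x**3*log(x)/3 + x**3 + ∫(4*x**2/3) dx + ∫(3*x*exp(3*x)) dx.
Step 4. Evaluate the standard form: now -4*x**3*log(x)/3 + 13*x**3/9 + ∫(3*x*exp(3*x)) dx.
Step 5. Integrate ∫(3*x*exp(3*x)) dx by parts with u = x, dv = (3*exp(3*x)) dx, so v = exp(3*x): now -4*x**3*log(x)/3 + 13*x**3/9 + x*exp(3*x) + ∫(-exp(3*x)) dx.
Step 6. Evaluate the standard form: now -4*x**3*log(x)/3 + 13*x**3/9 + x*exp(3*x) - exp(3*x)/3.
Answer: -4*x**3*log(x)/3 + 13*x**3/9 + x*exp(3*x) - exp(3*x)/3.


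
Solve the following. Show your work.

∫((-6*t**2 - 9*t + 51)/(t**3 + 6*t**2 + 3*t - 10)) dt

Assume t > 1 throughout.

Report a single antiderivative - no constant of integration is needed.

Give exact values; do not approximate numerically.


Step 1. Decompose ∫((-6*t**2 - 9*t + 51)/(t**3 + 6*t**2 + 3*t - 10)) dt by partial fractions, (-6*t**2 - 9*t + 51)/(t**3 + 6*t**2 + 3*t - 10) = -3/(t + 5) - 5/(t + 2) + 2/(t - 1): now ∫(2/(t - 1)) dt + ∫(-5/(t + 2)) dt + ∫(-3/(t + 5)) dt.
Step 2. Evaluate the standard form [assuming t > -2]: now -5*log(t + 2) + ∫(2/(t - 1)) dt + ∫(-3/(t + 5)) dt.
Step 3. Evaluate the standard form [assuming t > -5]: now -5*log(t + 2) - 3*log(t + 5) + ∫(2/(t - 1)) dt.
Step 4. Evaluate the standard form [assuming t > 1]: now 2*log(t - 1) - 5*log(t + 2) - 3*log(t + 5).
Answer: 2*log(t - 1) - 5*log(t + 2) - 3*log(t + 5).


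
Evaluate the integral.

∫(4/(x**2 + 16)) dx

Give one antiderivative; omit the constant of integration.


Answer: atan(x/4).


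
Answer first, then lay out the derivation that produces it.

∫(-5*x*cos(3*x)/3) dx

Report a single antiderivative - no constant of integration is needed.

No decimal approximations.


The answer is -5*x*sin(3*x)/9 - 5*cos(3*x)/27.
Step 1. Integrate ∫(-5*x*cos(3*x)/3) dx by parts with u = x, dv = (-5*cos(3*x)/3) dx, so v = -5*sin(3*x)/9: now -5*x*sin(3*x)/9 + ∫(5*sin(3*x)/9) dx.
Step 2. Evaluate the standard form: now -5*x*sin(3*x)/9 - 5*cos(3*x)/27.
Answer: -5*x*sin(3*x)/9 - 5*cos(3*x)/27.


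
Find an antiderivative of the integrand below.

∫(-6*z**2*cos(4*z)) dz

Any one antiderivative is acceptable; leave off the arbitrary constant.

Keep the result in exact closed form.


Answer: -3*z**2*sin(4*z)/2 - 3*z*cos(4*z)/4 + 3*sin(4*z)/16.


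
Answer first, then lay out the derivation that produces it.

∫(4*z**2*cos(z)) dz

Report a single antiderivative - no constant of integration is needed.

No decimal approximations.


The answer is 4*z**2*sin(z) + 8*z*cos(z) - 8*sin(z).
Step 1. Integrate ∫(4*z**2*cos(z)) dz by parts with u = z**2, dv = (4*cos(z)) dz, so v = 4*sin(z): now 4*z**2*sin(z) + ∫(-8*z*sin(z)) dz.
Step 2. Integrate ∫(-8*z*sin(z)) dz by parts with u = z, dv = (-8*sin(z)) dz, so v = 8*cos(z): now 4*z**2*sin(z) + 8*z*cos(z) + ∫(-8*cos(z)) dz.
Step 3. Evaluate the standard form: now 4*z**2*sin(z) + 8*z*cos(z) - 8*sin(z).
Answer: 4*z**2*sin(z) + 8*z*cos(z) - 8*sin(z).


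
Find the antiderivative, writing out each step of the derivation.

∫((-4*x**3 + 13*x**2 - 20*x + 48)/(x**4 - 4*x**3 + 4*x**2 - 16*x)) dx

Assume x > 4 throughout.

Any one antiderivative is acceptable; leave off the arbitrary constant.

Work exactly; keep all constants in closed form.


Step 1. Decompose ∫((-4*x**3 + 13*x**2 - 20*x + 48)/(x**4 - 4*x**3 + 4*x**2 - 16*x)) dx by partial fractions, (-4*x**3 + 13*x**2 - 20*x + 48)/(x**4 - 4*x**3 + 4*x**2 - 16*x) = 1/(x**2 + 4) - 1/(x - 4) - 3/x: now ∫(-3/x) dx + ∫(-1/(x - 4)) dx + ∫(1/(x**2 + 4)) dx.
Step 2. Evaluate the standard form [assuming x > 4]: now -log(x - 4) + ∫(-3/x) dx + ∫(1/(x**2 + 4)) dx.
Step 3. Evaluate the standard form [assuming x > 0]: now -3*log(x) - log(x - 4) + ∫(1/(x**2 + 4)) dx.
Step 4. Evaluate the standard form: now -3*log(x) - log(x - 4) + atan(x/2)/2.
Answer: -3*log(x) - log(x - 4) + atan(x/2)/2.


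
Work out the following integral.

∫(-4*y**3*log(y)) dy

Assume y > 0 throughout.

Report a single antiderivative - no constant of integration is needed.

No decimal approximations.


Answer: -y**4*log(y) + y**4/4.


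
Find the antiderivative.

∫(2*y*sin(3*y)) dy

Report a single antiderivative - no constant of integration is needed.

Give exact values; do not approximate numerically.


Answer: -2*y*cos(3*y)/3 + 2*sin(3*y)/9.


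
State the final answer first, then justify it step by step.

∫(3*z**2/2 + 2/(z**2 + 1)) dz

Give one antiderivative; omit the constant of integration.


The answer is z**3/2 + 2*atan(z).
Step 1. Rewrite: now ∫(3*z**2/2) dz + ∫(2/(z**2 + 1)) dz.
Step 2. Evaluate the standard form: now 2*atan(z) + ∫(3*z**2/2) dz.
Step 3. Evaluate the standard form: now z**3/2 + 2*atan(z).
Answer: z**3/2 + 2*atan(z).


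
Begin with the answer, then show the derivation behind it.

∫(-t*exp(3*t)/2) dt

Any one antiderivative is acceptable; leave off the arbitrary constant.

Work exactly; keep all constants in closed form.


The answer is -t*exp(3*t)/6 + exp(3*t)/18.
Step 1. Integrate ∫(-t*exp(3*t)/2) dt by parts with u = t, dv = (-exp(3*t)/2) dt, so v = -exp(3*t)/6: now -t*exp(3*t)/6 + ∫(exp(3*t)/6) dt.
Step 2. Evaluate the standard form: now -t*exp(3*t)/6 + exp(3*t)/18.
Answer: -t*exp(3*t)/6 + exp(3*t)/18.


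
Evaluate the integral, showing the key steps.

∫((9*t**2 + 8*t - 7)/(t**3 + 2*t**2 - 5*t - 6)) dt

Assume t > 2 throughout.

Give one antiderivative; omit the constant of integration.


Step 1. Decompose ∫((9*t**2 + 8*t - 7)/(t**3 + 2*t**2 - 5*t - 6)) dt by partial fractions, (9*t**2 + 8*t - 7)/(t**3 + 2*t**2 - 5*t - 6) = 5/(t + 3) + 1/(t + 1) + 3/(t - 2): now ∫(3/(t - 2)) dt + ∫(1/(t + 1)) dt + ∫(5/(t + 3)) dt.
Step 2. Evaluate the standard form [assuming t > -1]: now log(t + 1) + ∫(3/(t - 2)) dt + ∫(5/(t + 3)) dt.
Step 3. Evaluate the standard form [assuming t > 2]: now 3*log(t - 2) + log(t + 1) + ∫(5/(t + 3)) dt.
Step 4. Evaluate the standard form [assuming t > -3]: now 3*log(t - 2) + log(t + 1) + 5*log(t + 3).
Answer: 3*log(t - 2) + log(t + 1) + 5*log(t + 3).


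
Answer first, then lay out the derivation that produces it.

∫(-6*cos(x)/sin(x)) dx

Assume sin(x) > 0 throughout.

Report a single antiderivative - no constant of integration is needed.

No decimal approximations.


The answer is -6*log(sin(x)).
Step 1. Substitute u = sin(x), turning ∫(-6*cos(x)/sin(x)) dx into ∫(-6/u) du: now ∫(-6/u) du.
Step 2. Evaluate the standard form [assuming u > 0]: now -6*log(u).
Step 3. Substitute back u = sin(x): now -6*log(sin(x)).
Answer: -6*log(sin(x)).


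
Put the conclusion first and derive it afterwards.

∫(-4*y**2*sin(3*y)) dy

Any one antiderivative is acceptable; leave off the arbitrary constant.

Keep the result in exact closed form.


The answer is 4*y**2*cos(3*y)/3 - 8*y*sin(3*y)/9 - 8*cos(3*y)/27.
Step 1. Integrate ∫(-4*y**2*sin(3*y)) dy by parts with u = y**2, dv = (-4*sin(3*y)) dy, so v = 4*cos(3*y)/3: now 4*y**2*cos(3*y)/3 + ∫(-8*y*cos(3*y)/3) dy.
Step 2. Integrate ∫(-8*y*cos(3*y)/3) dy by parts with u = y, dv = (-8*cos(3*y)/3) dy, so v = -8*sin(3*y)/9: now 4*y**2*cos(3*y)/3 - 8*y*sin(3*y)/9 + ∫(8*sin(3*y)/9) dy.
Step 3. Evaluate the standard form: now 4*y**2*cos(3*y)/3 - 8*y*sin(3*y)/9 - 8*cos(3*y)/27.
Answer: 4*y**2*cos(3*y)/3 - 8*y*sin(3*y)/9 - 8*cos(3*y)/27.


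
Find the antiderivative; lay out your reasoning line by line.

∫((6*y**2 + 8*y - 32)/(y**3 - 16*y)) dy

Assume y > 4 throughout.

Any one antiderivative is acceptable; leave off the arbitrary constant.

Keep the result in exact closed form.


Step 1. Decompose ∫((6*y**2 + 8*y - 32)/(y**3 - 16*y)) dy by partial fractions, (6*y**2 + 8*y - 32)/(y**3 - 16*y) = 1/(y + 4) + 3/(y - 4) + 2/y: now ∫(2/y) dy + ∫(3/(y - 4)) dy + ∫(1/(y + 4)) dy.
Step 2. Evaluate the standard form [assuming y > 4]: now 3*log(y - 4) + ∫(2/y) dy + ∫(1/(y + 4)) dy.
Step 3. Evaluate the standard form [assuming y > -4]: now 3*log(y - 4) + log(y + 4) + ∫(2/y) dy.
Step 4. Evaluate the standard form [assuming y > 0]: now 2*log(y) + 3*log(y - 4) + log(y + 4).
Answer: 2*log(y) + 3*log(y - 4) + log(y + 4).


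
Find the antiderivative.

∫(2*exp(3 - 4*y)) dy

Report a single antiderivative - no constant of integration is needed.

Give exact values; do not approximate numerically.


Answer: -exp(3 - 4*y)/2.


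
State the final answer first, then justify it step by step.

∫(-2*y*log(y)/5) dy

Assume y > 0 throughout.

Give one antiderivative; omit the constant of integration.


The answer is -y**2*log(y)/5 + y**2/10.
Step 1. Integrate ∫(-2*y*log(y)/5) dy by parts with u = log(y), dv = (-2*y/5) dy, so v = -y**2/5 [assuming y > 0]: now -y**2*log(y)/5 + ∫(y/5) dy.
Step 2. Evaluate the standard form: now -y**2*log(y)/5 + y**2/10.
Answer: -y**2*log(y)/5 + y**2/10.


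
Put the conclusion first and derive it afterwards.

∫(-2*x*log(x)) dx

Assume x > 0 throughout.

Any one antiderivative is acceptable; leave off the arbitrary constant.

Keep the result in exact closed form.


The answer is -x**2*log(x) + x**2/2.
Step 1. Integrate ∫(-2*x*log(x)) dx by parts with u = log(x), dv = (-2*x) dx, so v = -x**2 [assuming x > 0]: now -x**2*log(x) + ∫(x) dx.
Step 2. Evaluate the standard form: now -x**2*log(x) + x**2/2.
Answer: -x**2*log(x) + x**2/2.


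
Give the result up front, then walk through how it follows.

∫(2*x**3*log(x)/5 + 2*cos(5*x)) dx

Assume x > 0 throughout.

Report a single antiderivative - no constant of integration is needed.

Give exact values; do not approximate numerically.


The answer is x**4*log(x)/10 - x**4/40 + 2*sin(5*x)/5.
Step 1. Rewrite: now ∫(2*x**3*log(x)/5) dx + ∫(2*cos(5*x)) dx.
Step 2. Integrate ∫(2*x**3*log(x)/5) dx by parts with u = log(x), dv = (2*x**3/5) dx, so v = x**4/10 [assuming x > 0]: now x**4*log(x)/10 + ∫(-x**3/10) dx + ∫(2*cos(5*x)) dx.
Step 3. Evaluate the standard form: now x**4*log(x)/10 - x**4/40 + ∫(2*cos(5*x)) dx.
Step 4. Evaluate the standard form: now x**4*log(x)/10 - x**4/40 + 2*sin(5*x)/5.
Answer: x**4*log(x)/10 - x**4/40 + 2*sin(5*x)/5.


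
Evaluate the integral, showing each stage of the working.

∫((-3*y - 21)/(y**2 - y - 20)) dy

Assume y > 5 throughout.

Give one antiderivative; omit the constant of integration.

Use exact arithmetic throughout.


Step 1. Decompose ∫((-3*y - 21)/(y**2 - y - 20)) dy by partial fractions, (-3*y - 21)/(y**2 - y - 20) = 1/(y + 4) - 4/(y - 5): now ∫(-4/(y - 5)) dy + ∫(1/(y + 4)) dy.
Step 2. Evaluate the standard form [assuming y > 5]: now -4*log(y - 5) + ∫(1/(y + 4)) dy.
Step 3. Evaluate the standard form [assuming y > -4]: now -4*log(y - 5) + log(y + 4).
Answer: -4*log(y - 5) + log(y + 4).


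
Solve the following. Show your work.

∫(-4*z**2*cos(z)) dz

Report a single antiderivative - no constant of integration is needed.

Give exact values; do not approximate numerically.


Step 1. Integrate ∫(-4*z**2*cos(z)) dz by parts with u = z**2, dv = (-4*cos(z)) dz, so v = -4*sin(z): now -4*z**2*sin(z) + ∫(8*z*sin(z)) dz.
Step 2. Integrate ∫(8*z*sin(z)) dz by parts with u = z, dv = (8*sin(z)) dz, so v = -8*cos(z): now -4*z**2*sin(z) - 8*z*cos(z) + ∫(8*cos(z)) dz.
Step 3. Evaluate the standard form: now -4*z**2*sin(z) - 8*z*cos(z) + 8*sin(z).
Answer: -4*z**2*sin(z) - 8*z*cos(z) + 8*sin(z).


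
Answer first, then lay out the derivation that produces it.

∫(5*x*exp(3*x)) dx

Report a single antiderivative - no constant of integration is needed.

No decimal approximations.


The answer is 5*x*exp(3*x)/3 - 5*exp(3*x)/9.
Step 1. Integrate ∫(5*x*exp(3*x)) dx by parts with u = x, dv = (5*exp(3*x)) dx, so v = 5*exp(3*x)/3: now 5*x*exp(3*x)/3 + ∫(-5*exp(3*x)/3) dx.
Step 2. Evaluate the standard form: now 5*x*exp(3*x)/3 - 5*exp(3*x)/9.
Answer: 5*x*exp(3*x)/3 - 5*exp(3*x)/9.


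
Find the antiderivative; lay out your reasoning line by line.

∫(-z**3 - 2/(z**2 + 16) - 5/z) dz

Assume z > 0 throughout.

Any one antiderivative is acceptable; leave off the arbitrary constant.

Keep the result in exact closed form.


Step 1. Rewrite: now ∫(-5/z) dz + ∫(-z**3) dz + ∫(-2/(z**2 + 16)) dz.
Step 2. Evaluate the standard form: now -z**4/4 + ∫(-5/z) dz + ∫(-2/(z**2 + 16)) dz.
Step 3. Evaluate the standard form [assuming z > 0]: now -z**4/4 - 5*log(z) + ∫(-2/(z**2 + 16)) dz.
Step 4. Evaluate the standard form: now -z**4/4 - 5*log(z) - atan(z/4)/2.
Answer: -z**4/4 - 5*log(z) - atan(z/4)/2.


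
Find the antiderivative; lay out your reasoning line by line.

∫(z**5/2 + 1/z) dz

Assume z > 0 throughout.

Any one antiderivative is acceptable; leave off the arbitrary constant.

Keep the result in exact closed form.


Step 1. Rewrite: now ∫(1/z) dz + ∫(z**5/2) dz.
Step 2. Evaluate the standard form: now z**6/12 + ∫(1/z) dz.
Step 3. Evaluate the standard form [assuming z > 0]: now z**6/12 + log(z).
Answer: z**6/12 + log(z).


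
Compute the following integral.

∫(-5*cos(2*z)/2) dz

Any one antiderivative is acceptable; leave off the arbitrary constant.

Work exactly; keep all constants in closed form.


Answer: -5*sin(2*z)/4.


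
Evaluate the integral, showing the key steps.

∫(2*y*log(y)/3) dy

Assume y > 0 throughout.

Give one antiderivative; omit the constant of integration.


Step 1. Integrate ∫(2*y*log(y)/3) dy by parts with u = log(y), dv = (2*y/3) dy, so v = y**2/3 [assuming y > 0]: now y**2*log(y)/3 + ∫(-y/3) dy.
Step 2. Evaluate the standard form: now y**2*log(y)/3 - y**2/6.
Answer: y**2*log(y)/3 - y**2/6.


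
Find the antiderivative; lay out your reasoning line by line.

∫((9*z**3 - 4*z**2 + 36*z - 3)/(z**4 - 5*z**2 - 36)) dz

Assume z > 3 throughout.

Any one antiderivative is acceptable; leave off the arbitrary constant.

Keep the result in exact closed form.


Step 1. Decompose ∫((9*z**3 - 4*z**2 + 36*z - 3)/(z**4 - 5*z**2 - 36)) dz by partial fractions, (9*z**3 - 4*z**2 + 36*z - 3)/(z**4 - 5*z**2 - 36) = -1/(z**2 + 4) + 5/(z + 3) + 4/(z - 3): now ∫(4/(z - 3)) dz + ∫(5/(z + 3)) dz + ∫(-1/(z**2 + 4)) dz.
Step 2. Evaluate the standard form [assuming z > 3]: now 4*log(z - 3) + ∫(5/(z + 3)) dz + ∫(-1/(z**2 + 4)) dz.
Step 3. Evaluate the standard form [assuming z > -3]: now 4*log(z - 3) + 5*log(z + 3) + ∫(-1/(z**2 + 4)) dz.
Step 4. Evaluate the standard form: now 4*log(z - 3) + 5*log(z + 3) - atan(z/2)/2.
Answer: 4*log(z - 3) + 5*log(z + 3) - atan(z/2)/2.


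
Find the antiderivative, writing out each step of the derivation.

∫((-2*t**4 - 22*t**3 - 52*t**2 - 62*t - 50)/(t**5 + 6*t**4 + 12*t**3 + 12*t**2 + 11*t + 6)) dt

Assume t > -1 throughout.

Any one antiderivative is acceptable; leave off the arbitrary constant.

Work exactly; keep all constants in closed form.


Step 1. Decompose ∫((-2*t**4 - 22*t**3 - 52*t**2 - 62*t - 50)/(t**5 + 6*t**4 + 12*t**3 + 12*t**2 + 11*t + 6)) dt by partial fractions, (-2*t**4 - 22*t**3 - 52*t**2 - 62*t - 50)/(t**5 + 6*t**4 + 12*t**3 + 12*t**2 + 11*t + 6) = -4/(t**2 + 1) + 5/(t + 3) - 2/(t + 2) - 5/(t + 1): now ∫(-5/(t + 1)) dt + ∫(-2/(t + 2)) dt + ∫(5/(t + 3)) dt + ∫(-4/(t**2 + 1)) dt.
Step 2. Evaluate the standard form [assuming t > -1]: now -5*log(t + 1) + ∫(-2/(t + 2)) dt + ∫(5/(t + 3)) dt + ∫(-4/(t**2 + 1)) dt.
Step 3. Evaluate the standard form [assuming t > -2]: now -5*log(t + 1) - 2*log(t + 2) + ∫(5/(t + 3)) dt + ∫(-4/(t**2 + 1)) dt.
Step 4. Evaluate the standard form [assuming t > -3]: now -5*log(t + 1) - 2*log(t + 2) + 5*log(t + 3) + ∫(-4/(t**2 + 1)) dt.
Step 5. Evaluate the standard form: now -5*log(t + 1) - 2*log(t + 2) + 5*log(t + 3) - 4*atan(t).
Answer: -5*log(t + 1) - 2*log(t + 2) + 5*log(t + 3) - 4*atan(t).


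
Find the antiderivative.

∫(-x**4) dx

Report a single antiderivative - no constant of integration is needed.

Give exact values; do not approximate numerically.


Answer: -x**5/5.


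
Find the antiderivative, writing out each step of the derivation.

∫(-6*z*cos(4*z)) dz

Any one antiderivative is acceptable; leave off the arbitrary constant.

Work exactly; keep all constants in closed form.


Step 1. Integrate ∫(-6*z*cos(4*z)) dz by parts with u = z, dv = (-6*cos(4*z)) dz, so v = -3*sin(4*z)/2: now -3*z*sin(4*z)/2 + ∫(3*sin(4*z)/2) dz.
Step 2. Evaluate the standard form: now -3*z*sin(4*z)/2 - 3*cos(4*z)/8.
Answer: -3*z*sin(4*z)/2 - 3*cos(4*z)/8.


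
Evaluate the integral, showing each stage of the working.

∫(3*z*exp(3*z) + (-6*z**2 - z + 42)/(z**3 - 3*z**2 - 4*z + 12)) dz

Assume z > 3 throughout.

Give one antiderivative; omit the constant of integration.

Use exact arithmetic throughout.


Step 1. Rewrite: now ∫(3*z*exp(3*z)) dz + ∫((-6*z**2 - z + 42)/(z**3 - 3*z**2 - 4*z + 12)) dz.
Step 2. Integrate ∫(3*z*exp(3*z)) dz by parts with u = z, dv = (3*exp(3*z)) dz, so v = exp(3*z): now z*exp(3*z) + ∫((-6*z**2 - z + 42)/(z**3 - 3*z**2 - 4*z + 12)) dz + ∫(-exp(3*z)) dz.
Step 3. Evaluate the standard form: now z*exp(3*z) - exp(3*z)/3 + ∫((-6*z**2 - z + 42)/(z**3 - 3*z**2 - 4*z + 12)) dz.
Step 4. Decompose ∫((-6*z**2 - z + 42)/(z**3 - 3*z**2 - 4*z + 12)) dz by partial fractions, (-6*z**2 - z + 42)/(z**3 - 3*z**2 - 4*z + 12) = 1/(z + 2) - 4/(z - 2) - 3/(z - 3): now z*exp(3*z) - exp(3*z)/3 + ∫(-3/(z - 3)) dz + ∫(-4/(z - 2)) dz + ∫(1/(z + 2)) dz.
Step 5. Evaluate the standard form [assuming z > -2]: now z*exp(3*z) - exp(3*z)/3 + log(z + 2) + ∫(-3/(z - 3)) dz + ∫(-4/(z - 2)) dz.
Step 6. Evaluate the standard form [assuming z > 3]: now z*exp(3*z) - exp(3*z)/3 - 3*log(z - 3) + log(z + 2) + ∫(-4/(z - 2)) dz.
Step 7. Evaluate the standard form [assuming z > 2]: now z*exp(3*z) - exp(3*z)/3 - 3*log(z - 3) - 4*log(z - 2) + log(z + 2).
Answer: z*exp(3*z) - exp(3*z)/3 - 3*log(z - 3) - 4*log(z - 2) + log(z + 2).


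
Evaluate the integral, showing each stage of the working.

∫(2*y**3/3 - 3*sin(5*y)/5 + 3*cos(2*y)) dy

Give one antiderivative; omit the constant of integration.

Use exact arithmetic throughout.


Step 1. Rewrite: now ∫(2*y**3/3) dy + ∫(-3*sin(5*y)/5) dy + ∫(3*cos(2*y)) dy.
Step 2. Evaluate the standard form: now 3*sin(2*y)/2 + ∫(2*y**3/3) dy + ∫(-3*sin(5*y)/5) dy.
Step 3. Evaluate the standard form: now 3*sin(2*y)/2 + 3*cos(5*y)/25 + ∫(2*y**3/3) dy.
Step 4. Evaluate the standard form: now y**4/6 + 3*sin(2*y)/2 + 3*cos(5*y)/25.
Answer: y**4/6 + 3*sin(2*y)/2 + 3*cos(5*y)/25.


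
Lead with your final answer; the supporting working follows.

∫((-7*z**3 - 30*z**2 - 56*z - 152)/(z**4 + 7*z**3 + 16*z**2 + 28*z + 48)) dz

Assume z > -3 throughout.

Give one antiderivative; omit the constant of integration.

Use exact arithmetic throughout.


The answer is -5*log(z + 3) - 2*log(z + 4) - 2*atan(z/2).
Step 1. Decompose ∫((-7*z**3 - 30*z**2 - 56*z - 152)/(z**4 + 7*z**3 + 16*z**2 + 28*z + 48)) dz by partial fractions, (-7*z**3 - 30*z**2 - 56*z - 152)/(z**4 + 7*z**3 + 16*z**2 + 28*z + 48) = -4/(z**2 + 4) - 2/(z + 4) - 5/(z + 3): now ∫(-5/(z + 3)) dz + ∫(-2/(z + 4)) dz + ∫(-4/(z**2 + 4)) dz.
Step 2. Evaluate the standard form [assuming z > -4]: now -2*log(z + 4) + ∫(-5/(z + 3)) dz + ∫(-4/(z**2 + 4)) dz.
Step 3. Evaluate the standard form [assuming z > -3]: now -5*log(z + 3) - 2*log(z + 4) + ∫(-4/(z**2 + 4)) dz.
Step 4. Evaluate the standard form: now -5*log(z + 3) - 2*log(z + 4) - 2*atan(z/2).
Answer: -5*log(z + 3) - 2*log(z + 4) - 2*atan(z/2).


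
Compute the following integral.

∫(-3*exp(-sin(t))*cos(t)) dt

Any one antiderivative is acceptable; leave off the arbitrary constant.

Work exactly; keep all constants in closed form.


Answer: 3*exp(-sin(t)).


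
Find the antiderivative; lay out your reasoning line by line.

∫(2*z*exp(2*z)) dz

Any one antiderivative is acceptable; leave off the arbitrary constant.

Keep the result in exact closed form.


Step 1. Integrate ∫(2*z*exp(2*z)) dz by parts with u = z, dv = (2*exp(2*z)) dz, so v = exp(2*z): now z*exp(2*z) + ∫(-exp(2*z)) dz.
Step 2. Evaluate the standard form: now z*exp(2*z) - exp(2*z)/2.
Answer: z*exp(2*z) - exp(2*z)/2.


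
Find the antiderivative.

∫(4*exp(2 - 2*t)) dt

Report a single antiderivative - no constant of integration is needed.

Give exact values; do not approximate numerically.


Answer: -2*exp(2 - 2*t).


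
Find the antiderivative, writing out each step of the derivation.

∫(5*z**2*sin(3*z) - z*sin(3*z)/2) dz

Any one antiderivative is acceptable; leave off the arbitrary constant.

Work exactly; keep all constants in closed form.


Step 1. Rewrite: now ∫(-z*sin(3*z)/2) dz + ∫(5*z**2*sin(3*z)) dz.
Step 2. Integrate ∫(5*z**2*sin(3*z)) dz by parts with u = z**2, dv = (5*sin(3*z)) dz, so v = -5*cos(3*z)/3: now -5*z**2*cos(3*z)/3 + ∫(-z*sin(3*z)/2) dz + ∫(10*z*cos(3*z)/3) dz.
Step 3. Integrate ∫(10*z*cos(3*z)/3) dz by parts with u = z, dv = (10*cos(3*z)/3) dz, so v = 10*sin(3*z)/9: now -5*z**2*cos(3*z)/3 + 10*z*sin(3*z)/9 + ∫(-z*sin(3*z)/2) dz + ∫(-10*sin(3*z)/9) dz.
Step 4. Evaluate the standard form: now -5*z**2*cos(3*z)/3 + 10*z*sin(3*z)/9 + 10*cos(3*z)/27 + ∫(-z*sin(3*z)/2) dz.
Step 5. Integrate ∫(-z*sin(3*z)/2) dz by parts with u = z, dv = (-sin(3*z)/2) dz, so v = cos(3*z)/6: now -5*z**2*cos(3*z)/3 + 10*z*sin(3*z)/9 + z*cos(3*z)/6 + 10*cos(3*z)/27 + ∫(-cos(3*z)/6) dz.
Step 6. Evaluate the standard form: now -5*z**2*cos(3*z)/3 + 10*z*sin(3*z)/9 + z*cos(3*z)/6 - sin(3*z)/18 + 10*cos(3*z)/27.
Answer: -5*z**2*cos(3*z)/3 + 10*z*sin(3*z)/9 + z*cos(3*z)/6 - sin(3*z)/18 + 10*cos(3*z)/27.


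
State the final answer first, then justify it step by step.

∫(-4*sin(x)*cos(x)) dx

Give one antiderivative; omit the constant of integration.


The answer is -2*sin(x)**2.
Step 1. Substitute u = sin(x), turning ∫(-4*sin(x)*cos(x)) dx into ∫(-4*u) du: now ∫(-4*u) du.
Step 2. Evaluate the standard form: now -2*u**2.
Step 3. Substitute back u = sin(x): now -2*sin(x)**2.
Answer: -2*sin(x)**2.


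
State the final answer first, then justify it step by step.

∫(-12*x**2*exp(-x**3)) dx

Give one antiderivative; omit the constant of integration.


The answer is 4*exp(-x**3).
Step 1. Substitute u = x**3, turning ∫(-12*x**2*exp(-x**3)) dx into ∫(-4*exp(-u)) du: now ∫(-4*exp(-u)) du.
Step 2. Evaluate the standard form: now 4*exp(-u).
Step 3. Substitute back u = x**3: now 4*exp(-x**3).
Answer: 4*exp(-x**3).


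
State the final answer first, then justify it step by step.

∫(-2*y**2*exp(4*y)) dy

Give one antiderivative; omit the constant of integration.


The answer is -y**2*exp(4*y)/2 + y*exp(4*y)/4 - exp(4*y)/16.
Step 1. Integrate ∫(-2*y**2*exp(4*y)) dy by parts with u = y**2, dv = (-2*exp(4*y)) dy, so v = -exp(4*y)/2: now -y**2*exp(4*y)/2 + ∫(y*exp(4*y)) dy.
Step 2. Integrate ∫(y*exp(4*y)) dy by parts with u = y, dv = (exp(4*y)) dy, so v = exp(4*y)/4: now -y**2*exp(4*y)/2 + y*exp(4*y)/4 + ∫(-exp(4*y)/4) dy.
Step 3. Evaluate the standard form: now -y**2*exp(4*y)/2 + y*exp(4*y)/4 - exp(4*y)/16.
Answer: -y**2*exp(4*y)/2 + y*exp(4*y)/4 - exp(4*y)/16.


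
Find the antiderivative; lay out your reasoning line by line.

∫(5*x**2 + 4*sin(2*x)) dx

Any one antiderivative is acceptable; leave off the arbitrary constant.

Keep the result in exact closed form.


Step 1. Rewrite: now ∫(5*x**2) dx + ∫(4*sin(2*x)) dx.
Step 2. Evaluate the standard form: now -2*cos(2*x) + ∫(5*x**2) dx.
Step 3. Evaluate the standard form: now 5*x**3/3 - 2*cos(2*x).
Answer: 5*x**3/3 - 2*cos(2*x).


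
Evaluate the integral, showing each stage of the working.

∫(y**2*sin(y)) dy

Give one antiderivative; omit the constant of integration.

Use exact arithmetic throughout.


Step 1. Integrate ∫(y**2*sin(y)) dy by parts with u = y**2, dv = (sin(y)) dy, so v = -cos(y): now -y**2*cos(y) + ∫(2*y*cos(y)) dy.
Step 2. Integrate ∫(2*y*cos(y)) dy by parts with u = y, dv = (2*cos(y)) dy, so v = 2*sin(y): now -y**2*cos(y) + 2*y*sin(y) + ∫(-2*sin(y)) dy.
Step 3. Evaluate the standard form: now -y**2*cos(y) + 2*y*sin(y) + 2*cos(y).
Answer: -y**2*cos(y) + 2*y*sin(y) + 2*cos(y).
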